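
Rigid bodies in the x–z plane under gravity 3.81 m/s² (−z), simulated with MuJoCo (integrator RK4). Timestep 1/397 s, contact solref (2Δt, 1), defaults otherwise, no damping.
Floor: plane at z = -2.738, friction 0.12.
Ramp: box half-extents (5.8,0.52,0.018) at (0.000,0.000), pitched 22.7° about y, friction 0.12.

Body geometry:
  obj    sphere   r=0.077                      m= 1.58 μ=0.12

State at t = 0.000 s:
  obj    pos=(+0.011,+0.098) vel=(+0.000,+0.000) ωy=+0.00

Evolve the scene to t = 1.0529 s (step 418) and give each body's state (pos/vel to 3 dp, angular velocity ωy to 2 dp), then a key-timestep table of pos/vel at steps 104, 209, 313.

State at t = 1.0529 s:
  obj    pos=(+0.550,-0.127) vel=(+1.020,-0.431) ωy=+14.31

Key-timestep trajectory:
   step    t(s)  obj.x    obj.z    obj.vx   obj.vz 
    104  0.2620   +0.045  +0.084  +0.255  -0.110
    209  0.5264   +0.147  +0.042  +0.512  -0.213
    313  0.7884   +0.314  -0.028  +0.765  -0.320


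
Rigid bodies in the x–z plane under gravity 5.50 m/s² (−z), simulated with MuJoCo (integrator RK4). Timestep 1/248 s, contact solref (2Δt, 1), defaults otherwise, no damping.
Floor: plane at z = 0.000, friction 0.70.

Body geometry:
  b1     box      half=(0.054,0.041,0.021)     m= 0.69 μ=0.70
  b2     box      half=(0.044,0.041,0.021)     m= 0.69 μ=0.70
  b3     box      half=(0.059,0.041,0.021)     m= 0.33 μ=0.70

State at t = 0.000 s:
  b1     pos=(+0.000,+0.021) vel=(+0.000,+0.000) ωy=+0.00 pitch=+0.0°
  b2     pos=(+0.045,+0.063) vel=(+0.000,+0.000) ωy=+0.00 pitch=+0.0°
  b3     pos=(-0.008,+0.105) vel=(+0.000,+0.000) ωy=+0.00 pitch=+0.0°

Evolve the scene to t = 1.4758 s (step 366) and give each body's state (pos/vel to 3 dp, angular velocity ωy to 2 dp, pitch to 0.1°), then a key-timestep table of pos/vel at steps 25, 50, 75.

State at t = 1.4758 s:
  b1     pos=(+0.000,+0.021) vel=(+0.000,+0.000) ωy=+0.00 pitch=+0.0°
  b2     pos=(+0.045,+0.063) vel=(+0.000,+0.000) ωy=+0.00 pitch=+0.0°
  b3     pos=(-0.019,+0.095) vel=(+0.000,+0.000) ωy=+0.00 pitch=-38.2°

Key-timestep trajectory:
   step    t(s)  b1.x    b1.z    b1.vx   b1.vz   b2.x    b2.z    b2.vx   b2.vz   b3.x    b3.z    b3.vx   b3.vz 
     25  0.1008   +0.000  +0.021  +0.000  +0.000   +0.045  +0.063  +0.000  +0.000   -0.011  +0.103  -0.059  -0.036
     50  0.2016   +0.000  +0.021  +0.000  +0.000   +0.045  +0.063  +0.000  +0.000   -0.019  +0.095  -0.094  -0.121
     75  0.3024   +0.000  +0.021  +0.000  +0.000   +0.045  +0.063  +0.000  +0.000   -0.020  +0.096  +0.078  -0.047


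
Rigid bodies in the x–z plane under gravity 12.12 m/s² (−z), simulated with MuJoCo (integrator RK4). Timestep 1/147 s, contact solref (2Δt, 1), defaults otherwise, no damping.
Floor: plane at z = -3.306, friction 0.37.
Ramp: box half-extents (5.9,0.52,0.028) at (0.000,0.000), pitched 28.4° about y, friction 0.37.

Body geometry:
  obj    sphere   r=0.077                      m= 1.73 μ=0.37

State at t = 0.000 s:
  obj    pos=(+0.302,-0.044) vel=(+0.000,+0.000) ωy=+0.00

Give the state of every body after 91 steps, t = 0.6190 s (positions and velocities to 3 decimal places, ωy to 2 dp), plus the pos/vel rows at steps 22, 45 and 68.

State at t = 0.6190 s:
  obj    pos=(+0.996,-0.419) vel=(+2.242,-1.212) ωy=+33.09

Key-timestep trajectory:
   step    t(s)  obj.x    obj.z    obj.vx   obj.vz 
     22  0.1497   +0.343  -0.066  +0.542  -0.293
     45  0.3061   +0.472  -0.136  +1.109  -0.600
     68  0.4626   +0.690  -0.254  +1.676  -0.906


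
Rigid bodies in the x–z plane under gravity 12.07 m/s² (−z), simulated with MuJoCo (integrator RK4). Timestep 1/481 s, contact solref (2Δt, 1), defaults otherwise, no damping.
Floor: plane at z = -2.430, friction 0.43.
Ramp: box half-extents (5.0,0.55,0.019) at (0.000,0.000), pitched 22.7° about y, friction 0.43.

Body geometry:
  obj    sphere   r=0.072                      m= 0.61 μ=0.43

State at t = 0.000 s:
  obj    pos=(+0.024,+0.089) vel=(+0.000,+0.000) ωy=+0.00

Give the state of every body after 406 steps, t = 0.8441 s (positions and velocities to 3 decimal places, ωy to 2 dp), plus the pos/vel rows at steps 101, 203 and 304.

State at t = 0.8441 s:
  obj    pos=(+1.117,-0.369) vel=(+2.591,-1.084) ωy=+39.00

Key-timestep trajectory:
   step    t(s)  obj.x    obj.z    obj.vx   obj.vz 
    101  0.2100   +0.092  +0.060  +0.645  -0.270
    203  0.4220   +0.297  -0.026  +1.295  -0.542
    304  0.6320   +0.637  -0.168  +1.940  -0.811


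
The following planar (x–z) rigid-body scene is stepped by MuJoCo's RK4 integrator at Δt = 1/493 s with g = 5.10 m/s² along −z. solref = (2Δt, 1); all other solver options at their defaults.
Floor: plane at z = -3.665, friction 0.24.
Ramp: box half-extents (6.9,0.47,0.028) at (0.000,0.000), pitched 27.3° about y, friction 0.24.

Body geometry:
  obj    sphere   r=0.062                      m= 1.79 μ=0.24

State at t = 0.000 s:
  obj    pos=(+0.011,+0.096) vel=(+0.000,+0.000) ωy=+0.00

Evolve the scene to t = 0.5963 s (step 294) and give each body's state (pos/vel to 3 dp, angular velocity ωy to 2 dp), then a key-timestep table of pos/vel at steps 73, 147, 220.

State at t = 0.5963 s:
  obj    pos=(+0.275,-0.041) vel=(+0.885,-0.457) ωy=+16.07

Key-timestep trajectory:
   step    t(s)  obj.x    obj.z    obj.vx   obj.vz 
     73  0.1481   +0.027  +0.087  +0.220  -0.113
    147  0.2982   +0.077  +0.062  +0.443  -0.229
    220  0.4462   +0.159  +0.019  +0.663  -0.342


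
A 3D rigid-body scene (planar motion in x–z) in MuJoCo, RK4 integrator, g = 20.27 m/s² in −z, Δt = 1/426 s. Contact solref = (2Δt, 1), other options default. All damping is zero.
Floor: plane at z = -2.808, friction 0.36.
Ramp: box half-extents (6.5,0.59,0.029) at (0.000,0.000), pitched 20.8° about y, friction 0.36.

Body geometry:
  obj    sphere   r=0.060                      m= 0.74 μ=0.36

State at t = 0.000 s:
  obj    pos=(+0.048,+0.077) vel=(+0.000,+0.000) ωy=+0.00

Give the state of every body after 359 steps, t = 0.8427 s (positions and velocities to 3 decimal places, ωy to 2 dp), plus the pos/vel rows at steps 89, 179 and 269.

State at t = 0.8427 s:
  obj    pos=(+1.755,-0.571) vel=(+4.051,-1.539) ωy=+72.21

Key-timestep trajectory:
   step    t(s)  obj.x    obj.z    obj.vx   obj.vz 
     89  0.2089   +0.153  +0.037  +1.004  -0.381
    179  0.4202   +0.472  -0.084  +2.020  -0.767
    269  0.6315   +1.006  -0.287  +3.035  -1.153


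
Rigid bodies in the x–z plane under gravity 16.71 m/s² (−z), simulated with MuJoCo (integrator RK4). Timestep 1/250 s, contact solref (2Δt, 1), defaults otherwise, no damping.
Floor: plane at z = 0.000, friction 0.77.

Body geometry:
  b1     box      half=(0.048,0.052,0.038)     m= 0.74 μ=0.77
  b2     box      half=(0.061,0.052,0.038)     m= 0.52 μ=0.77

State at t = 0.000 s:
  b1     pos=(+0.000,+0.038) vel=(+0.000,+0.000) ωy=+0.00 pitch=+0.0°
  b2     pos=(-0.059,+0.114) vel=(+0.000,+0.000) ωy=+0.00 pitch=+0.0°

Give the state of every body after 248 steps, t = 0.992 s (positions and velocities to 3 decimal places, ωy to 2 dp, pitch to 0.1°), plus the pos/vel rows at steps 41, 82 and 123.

State at t = 0.992 s:
  b1     pos=(+0.000,+0.038) vel=(+0.000,+0.000) ωy=+0.00 pitch=+0.0°
  b2     pos=(-0.115,+0.061) vel=(+0.000,+0.000) ωy=+0.00 pitch=-90.0°

Key-timestep trajectory:
   step    t(s)  b1.x    b1.z    b1.vx   b1.vz   b2.x    b2.z    b2.vx   b2.vz 
     41  0.1640   +0.000  +0.038  +0.000  +0.000   -0.089  +0.082  -0.310  -0.813
     82  0.3280   +0.000  +0.038  +0.000  +0.000   -0.138  +0.070  -0.016  +0.003
    123  0.4920   +0.000  +0.038  +0.000  +0.000   -0.110  +0.064  +0.057  +0.045


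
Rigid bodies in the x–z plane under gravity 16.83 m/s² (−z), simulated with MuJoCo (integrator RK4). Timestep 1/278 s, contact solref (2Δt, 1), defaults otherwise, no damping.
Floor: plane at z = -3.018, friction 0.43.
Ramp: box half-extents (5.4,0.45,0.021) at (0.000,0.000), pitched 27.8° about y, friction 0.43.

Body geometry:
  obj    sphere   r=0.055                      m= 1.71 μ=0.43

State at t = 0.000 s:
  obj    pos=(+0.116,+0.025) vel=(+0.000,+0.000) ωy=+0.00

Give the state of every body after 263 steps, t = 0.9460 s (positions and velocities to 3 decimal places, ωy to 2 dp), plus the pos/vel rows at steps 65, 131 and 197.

State at t = 0.9460 s:
  obj    pos=(+2.335,-1.145) vel=(+4.692,-2.474) ωy=+96.43

Key-timestep trajectory:
   step    t(s)  obj.x    obj.z    obj.vx   obj.vz 
     65  0.2338   +0.252  -0.047  +1.160  -0.611
    131  0.4712   +0.667  -0.266  +2.337  -1.232
    197  0.7086   +1.361  -0.632  +3.515  -1.853


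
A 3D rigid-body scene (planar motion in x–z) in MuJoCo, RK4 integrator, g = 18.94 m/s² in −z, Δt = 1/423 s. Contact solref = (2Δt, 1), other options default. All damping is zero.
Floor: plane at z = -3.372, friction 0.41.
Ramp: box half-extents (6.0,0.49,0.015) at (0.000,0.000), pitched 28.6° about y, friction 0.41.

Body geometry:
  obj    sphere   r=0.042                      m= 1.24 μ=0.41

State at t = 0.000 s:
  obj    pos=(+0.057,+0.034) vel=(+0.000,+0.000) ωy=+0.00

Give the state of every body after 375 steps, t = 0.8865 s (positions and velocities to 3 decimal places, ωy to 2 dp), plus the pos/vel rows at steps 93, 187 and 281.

State at t = 0.8865 s:
  obj    pos=(+2.291,-1.184) vel=(+5.041,-2.748) ωy=+136.68

Key-timestep trajectory:
   step    t(s)  obj.x    obj.z    obj.vx   obj.vz 
     93  0.2199   +0.194  -0.041  +1.250  -0.682
    187  0.4421   +0.613  -0.269  +2.514  -1.370
    281  0.6643   +1.312  -0.650  +3.777  -2.059


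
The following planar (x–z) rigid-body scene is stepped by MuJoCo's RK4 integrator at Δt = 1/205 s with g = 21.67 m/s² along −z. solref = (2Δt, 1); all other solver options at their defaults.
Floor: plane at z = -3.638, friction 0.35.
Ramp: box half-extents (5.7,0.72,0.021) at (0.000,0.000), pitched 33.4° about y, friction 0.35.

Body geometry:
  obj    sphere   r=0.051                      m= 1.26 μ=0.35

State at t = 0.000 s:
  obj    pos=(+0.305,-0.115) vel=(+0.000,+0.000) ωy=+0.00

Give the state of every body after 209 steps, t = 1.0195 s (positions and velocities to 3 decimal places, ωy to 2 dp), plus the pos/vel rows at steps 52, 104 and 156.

State at t = 1.0195 s:
  obj    pos=(+4.002,-2.553) vel=(+7.252,-4.782) ωy=+170.31

Key-timestep trajectory:
   step    t(s)  obj.x    obj.z    obj.vx   obj.vz 
     52  0.2537   +0.534  -0.266  +1.805  -1.190
    104  0.5073   +1.221  -0.719  +3.609  -2.380
    156  0.7610   +2.365  -1.473  +5.413  -3.569


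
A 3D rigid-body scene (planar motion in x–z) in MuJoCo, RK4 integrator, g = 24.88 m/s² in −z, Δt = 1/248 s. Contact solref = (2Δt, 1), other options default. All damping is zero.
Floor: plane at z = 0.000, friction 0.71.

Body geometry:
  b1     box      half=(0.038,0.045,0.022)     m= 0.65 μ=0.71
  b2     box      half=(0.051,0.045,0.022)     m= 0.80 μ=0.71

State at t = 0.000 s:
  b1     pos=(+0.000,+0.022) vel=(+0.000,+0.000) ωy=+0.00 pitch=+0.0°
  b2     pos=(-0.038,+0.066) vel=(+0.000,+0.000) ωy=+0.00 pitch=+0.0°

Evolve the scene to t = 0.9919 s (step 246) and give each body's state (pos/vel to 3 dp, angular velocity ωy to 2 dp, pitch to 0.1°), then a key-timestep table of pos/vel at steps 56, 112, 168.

State at t = 0.9919 s:
  b1     pos=(+0.000,+0.022) vel=(+0.000,+0.000) ωy=+0.00 pitch=+0.0°
  b2     pos=(-0.088,+0.051) vel=(+0.000,+0.000) ωy=+0.00 pitch=-90.0°

Key-timestep trajectory:
   step    t(s)  b1.x    b1.z    b1.vx   b1.vz   b2.x    b2.z    b2.vx   b2.vz 
     56  0.2258   +0.000  +0.022  +0.000  +0.000   -0.043  +0.065  -0.096  -0.023
    112  0.4516   +0.000  +0.022  +0.000  +0.000   -0.101  +0.055  -0.097  +0.015
    168  0.6774   +0.000  +0.022  +0.000  +0.000   -0.084  +0.052  -0.172  -0.059


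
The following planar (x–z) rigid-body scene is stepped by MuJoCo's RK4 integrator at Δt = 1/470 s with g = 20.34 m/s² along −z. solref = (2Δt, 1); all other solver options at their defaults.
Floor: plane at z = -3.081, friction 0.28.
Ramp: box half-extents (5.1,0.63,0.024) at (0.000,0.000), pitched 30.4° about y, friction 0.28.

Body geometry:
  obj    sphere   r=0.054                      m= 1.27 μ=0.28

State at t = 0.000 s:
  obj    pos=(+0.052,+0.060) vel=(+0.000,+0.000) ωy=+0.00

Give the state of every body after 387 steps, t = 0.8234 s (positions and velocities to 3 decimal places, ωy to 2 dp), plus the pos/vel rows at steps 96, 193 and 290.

State at t = 0.8234 s:
  obj    pos=(+2.202,-1.201) vel=(+5.222,-3.063) ωy=+112.09

Key-timestep trajectory:
   step    t(s)  obj.x    obj.z    obj.vx   obj.vz 
     96  0.2043   +0.184  -0.018  +1.295  -0.760
    193  0.4106   +0.587  -0.254  +2.604  -1.528
    290  0.6170   +1.259  -0.648  +3.913  -2.296


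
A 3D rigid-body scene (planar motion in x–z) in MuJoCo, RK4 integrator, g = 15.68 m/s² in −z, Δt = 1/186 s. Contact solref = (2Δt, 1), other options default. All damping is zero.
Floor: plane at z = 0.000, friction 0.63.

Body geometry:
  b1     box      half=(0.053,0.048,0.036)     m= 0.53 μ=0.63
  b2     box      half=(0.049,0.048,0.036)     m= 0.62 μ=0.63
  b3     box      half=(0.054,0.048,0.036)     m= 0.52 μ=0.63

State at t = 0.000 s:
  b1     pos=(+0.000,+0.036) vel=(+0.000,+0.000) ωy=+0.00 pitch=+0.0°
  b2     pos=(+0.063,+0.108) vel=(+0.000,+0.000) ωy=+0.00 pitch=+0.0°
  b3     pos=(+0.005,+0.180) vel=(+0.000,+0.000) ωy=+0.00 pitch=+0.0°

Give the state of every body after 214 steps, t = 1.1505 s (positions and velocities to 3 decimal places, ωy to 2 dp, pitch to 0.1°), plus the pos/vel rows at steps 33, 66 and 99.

State at t = 1.1505 s:
  b1     pos=(+0.000,+0.036) vel=(+0.000,+0.000) ωy=+0.00 pitch=+0.0°
  b2     pos=(+0.109,+0.049) vel=(+0.000,+0.000) ωy=+0.00 pitch=+90.0°
  b3     pos=(-0.132,+0.036) vel=(+0.000,+0.000) ωy=+0.00 pitch=+180.0°

Key-timestep trajectory:
   step    t(s)  b1.x    b1.z    b1.vx   b1.vz   b2.x    b2.z    b2.vx   b2.vz   b3.x    b3.z    b3.vx   b3.vz 
     33  0.1774   +0.000  +0.036  -0.001  +0.000   +0.065  +0.107  +0.078  -0.025   -0.027  +0.141  -0.308  -0.939
     66  0.3548   +0.000  +0.036  +0.000  +0.000   +0.116  +0.051  +0.281  +0.287   -0.135  +0.032  +0.273  -0.294
     99  0.5323   +0.000  +0.036  +0.000  +0.000   +0.115  +0.053  -0.320  -0.186   -0.132  +0.036  +0.000  +0.000


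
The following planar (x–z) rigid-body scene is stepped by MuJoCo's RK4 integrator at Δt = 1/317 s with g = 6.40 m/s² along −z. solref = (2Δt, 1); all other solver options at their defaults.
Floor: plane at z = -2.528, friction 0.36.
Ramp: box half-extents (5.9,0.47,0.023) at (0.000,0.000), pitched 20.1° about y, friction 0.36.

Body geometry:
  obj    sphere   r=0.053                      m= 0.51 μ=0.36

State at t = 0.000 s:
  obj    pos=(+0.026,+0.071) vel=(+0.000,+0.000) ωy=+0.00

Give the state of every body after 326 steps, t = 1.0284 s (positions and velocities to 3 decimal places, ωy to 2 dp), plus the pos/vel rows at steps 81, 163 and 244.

State at t = 1.0284 s:
  obj    pos=(+0.806,-0.214) vel=(+1.517,-0.555) ωy=+30.48

Key-timestep trajectory:
   step    t(s)  obj.x    obj.z    obj.vx   obj.vz 
     81  0.2555   +0.074  +0.054  +0.377  -0.138
    163  0.5142   +0.221  +0.000  +0.759  -0.278
    244  0.7697   +0.463  -0.089  +1.136  -0.416


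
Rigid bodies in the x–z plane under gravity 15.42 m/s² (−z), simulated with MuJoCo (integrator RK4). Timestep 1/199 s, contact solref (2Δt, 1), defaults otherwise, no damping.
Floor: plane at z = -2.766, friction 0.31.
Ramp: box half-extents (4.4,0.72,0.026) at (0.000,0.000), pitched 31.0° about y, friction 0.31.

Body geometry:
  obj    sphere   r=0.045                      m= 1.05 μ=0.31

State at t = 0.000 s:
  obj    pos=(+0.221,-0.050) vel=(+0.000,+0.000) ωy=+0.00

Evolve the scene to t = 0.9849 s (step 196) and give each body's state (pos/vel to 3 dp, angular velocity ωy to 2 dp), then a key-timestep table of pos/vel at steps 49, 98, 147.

State at t = 0.9849 s:
  obj    pos=(+2.580,-1.467) vel=(+4.789,-2.878) ωy=+124.14

Key-timestep trajectory:
   step    t(s)  obj.x    obj.z    obj.vx   obj.vz 
     49  0.2462   +0.369  -0.139  +1.198  -0.720
     98  0.4925   +0.811  -0.404  +2.395  -1.439
    147  0.7387   +1.548  -0.847  +3.592  -2.158


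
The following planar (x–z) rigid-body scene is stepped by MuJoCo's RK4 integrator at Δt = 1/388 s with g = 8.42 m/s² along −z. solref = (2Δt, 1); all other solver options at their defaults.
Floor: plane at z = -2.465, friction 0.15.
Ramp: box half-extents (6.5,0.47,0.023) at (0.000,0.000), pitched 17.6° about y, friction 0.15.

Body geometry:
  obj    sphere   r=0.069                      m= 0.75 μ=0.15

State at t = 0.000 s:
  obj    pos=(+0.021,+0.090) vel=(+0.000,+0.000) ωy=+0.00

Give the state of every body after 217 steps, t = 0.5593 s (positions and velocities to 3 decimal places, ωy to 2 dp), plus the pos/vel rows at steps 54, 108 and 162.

State at t = 0.5593 s:
  obj    pos=(+0.292,+0.004) vel=(+0.970,-0.308) ωy=+14.74

Key-timestep trajectory:
   step    t(s)  obj.x    obj.z    obj.vx   obj.vz 
     54  0.1392   +0.038  +0.085  +0.241  -0.077
    108  0.2784   +0.088  +0.069  +0.483  -0.153
    162  0.4175   +0.172  +0.042  +0.724  -0.230


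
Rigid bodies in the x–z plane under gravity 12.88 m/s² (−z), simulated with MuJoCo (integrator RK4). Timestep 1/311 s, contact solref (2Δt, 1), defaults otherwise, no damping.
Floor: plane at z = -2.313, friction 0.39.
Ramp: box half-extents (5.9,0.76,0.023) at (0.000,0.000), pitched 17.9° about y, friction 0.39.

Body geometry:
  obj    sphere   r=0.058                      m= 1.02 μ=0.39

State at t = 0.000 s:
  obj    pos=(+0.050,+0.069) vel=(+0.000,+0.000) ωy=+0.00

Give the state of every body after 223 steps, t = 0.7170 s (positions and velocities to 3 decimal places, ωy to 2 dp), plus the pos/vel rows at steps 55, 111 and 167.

State at t = 0.7170 s:
  obj    pos=(+0.742,-0.154) vel=(+1.929,-0.623) ωy=+34.95

Key-timestep trajectory:
   step    t(s)  obj.x    obj.z    obj.vx   obj.vz 
     55  0.1768   +0.092  +0.055  +0.476  -0.154
    111  0.3569   +0.221  +0.014  +0.960  -0.310
    167  0.5370   +0.438  -0.056  +1.445  -0.467


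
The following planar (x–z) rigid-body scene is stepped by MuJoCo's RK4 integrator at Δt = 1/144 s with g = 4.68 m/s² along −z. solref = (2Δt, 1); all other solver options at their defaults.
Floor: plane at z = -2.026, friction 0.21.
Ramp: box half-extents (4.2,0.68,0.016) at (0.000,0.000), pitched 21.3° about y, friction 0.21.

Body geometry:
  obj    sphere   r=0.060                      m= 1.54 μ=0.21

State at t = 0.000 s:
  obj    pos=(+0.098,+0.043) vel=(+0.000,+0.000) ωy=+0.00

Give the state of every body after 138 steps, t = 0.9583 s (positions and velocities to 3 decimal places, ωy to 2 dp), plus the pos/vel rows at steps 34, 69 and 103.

State at t = 0.9583 s:
  obj    pos=(+0.618,-0.159) vel=(+1.084,-0.423) ωy=+19.39

Key-timestep trajectory:
   step    t(s)  obj.x    obj.z    obj.vx   obj.vz 
     34  0.2361   +0.130  +0.031  +0.267  -0.104
     69  0.4792   +0.228  -0.007  +0.542  -0.211
    103  0.7153   +0.388  -0.070  +0.809  -0.316


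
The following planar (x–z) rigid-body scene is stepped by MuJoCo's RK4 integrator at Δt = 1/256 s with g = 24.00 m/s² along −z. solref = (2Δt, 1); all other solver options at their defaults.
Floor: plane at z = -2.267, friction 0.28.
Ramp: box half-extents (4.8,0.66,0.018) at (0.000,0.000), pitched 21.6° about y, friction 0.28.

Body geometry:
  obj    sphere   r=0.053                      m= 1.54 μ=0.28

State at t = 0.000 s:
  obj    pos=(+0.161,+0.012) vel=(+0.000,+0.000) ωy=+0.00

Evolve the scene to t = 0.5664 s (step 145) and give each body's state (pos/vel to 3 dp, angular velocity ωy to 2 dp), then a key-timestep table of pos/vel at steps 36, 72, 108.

State at t = 0.5664 s:
  obj    pos=(+1.102,-0.360) vel=(+3.323,-1.316) ωy=+67.43

Key-timestep trajectory:
   step    t(s)  obj.x    obj.z    obj.vx   obj.vz 
     36  0.1406   +0.219  -0.010  +0.825  -0.327
     72  0.2812   +0.393  -0.079  +1.650  -0.653
    108  0.4219   +0.683  -0.194  +2.475  -0.980


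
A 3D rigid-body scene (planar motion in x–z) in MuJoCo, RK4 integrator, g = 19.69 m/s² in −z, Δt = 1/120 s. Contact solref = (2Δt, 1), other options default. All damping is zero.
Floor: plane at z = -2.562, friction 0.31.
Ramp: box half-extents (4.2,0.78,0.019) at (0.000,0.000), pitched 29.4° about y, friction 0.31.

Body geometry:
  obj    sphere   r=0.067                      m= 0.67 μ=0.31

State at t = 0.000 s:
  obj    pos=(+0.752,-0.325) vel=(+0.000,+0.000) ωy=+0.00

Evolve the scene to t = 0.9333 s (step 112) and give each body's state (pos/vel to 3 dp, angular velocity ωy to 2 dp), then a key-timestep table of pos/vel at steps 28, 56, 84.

State at t = 0.9333 s:
  obj    pos=(+3.372,-1.801) vel=(+5.614,-3.163) ωy=+96.15

Key-timestep trajectory:
   step    t(s)  obj.x    obj.z    obj.vx   obj.vz 
     28  0.2333   +0.916  -0.417  +1.404  -0.791
     56  0.4667   +1.407  -0.694  +2.807  -1.582
     84  0.7000   +2.226  -1.156  +4.210  -2.372


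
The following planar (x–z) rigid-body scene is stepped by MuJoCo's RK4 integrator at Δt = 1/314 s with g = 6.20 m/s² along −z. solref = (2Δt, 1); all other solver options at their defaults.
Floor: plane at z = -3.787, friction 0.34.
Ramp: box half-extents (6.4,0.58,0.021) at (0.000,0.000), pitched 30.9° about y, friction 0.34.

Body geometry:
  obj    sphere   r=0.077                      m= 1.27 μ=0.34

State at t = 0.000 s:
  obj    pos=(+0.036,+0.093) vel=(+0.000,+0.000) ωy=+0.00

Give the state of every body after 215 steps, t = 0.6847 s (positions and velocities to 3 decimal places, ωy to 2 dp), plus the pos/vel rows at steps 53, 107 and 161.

State at t = 0.6847 s:
  obj    pos=(+0.493,-0.181) vel=(+1.336,-0.800) ωy=+20.22

Key-timestep trajectory:
   step    t(s)  obj.x    obj.z    obj.vx   obj.vz 
     53  0.1688   +0.064  +0.076  +0.329  -0.197
    107  0.3408   +0.149  +0.025  +0.665  -0.398
    161  0.5127   +0.292  -0.061  +1.001  -0.599


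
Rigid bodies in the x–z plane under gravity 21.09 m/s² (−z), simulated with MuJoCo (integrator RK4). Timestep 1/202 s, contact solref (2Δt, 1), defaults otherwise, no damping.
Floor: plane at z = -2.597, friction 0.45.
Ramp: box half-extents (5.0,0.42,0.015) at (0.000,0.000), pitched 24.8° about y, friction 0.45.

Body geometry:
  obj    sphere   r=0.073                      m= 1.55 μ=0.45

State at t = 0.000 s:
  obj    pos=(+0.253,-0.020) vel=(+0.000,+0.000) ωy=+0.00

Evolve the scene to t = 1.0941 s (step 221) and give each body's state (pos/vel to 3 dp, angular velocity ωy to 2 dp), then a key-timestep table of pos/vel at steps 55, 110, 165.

State at t = 1.0941 s:
  obj    pos=(+3.686,-1.606) vel=(+6.275,-2.900) ωy=+94.69

Key-timestep trajectory:
   step    t(s)  obj.x    obj.z    obj.vx   obj.vz 
     55  0.2723   +0.466  -0.118  +1.562  -0.722
    110  0.5446   +1.104  -0.413  +3.124  -1.443
    165  0.8168   +2.167  -0.904  +4.685  -2.165


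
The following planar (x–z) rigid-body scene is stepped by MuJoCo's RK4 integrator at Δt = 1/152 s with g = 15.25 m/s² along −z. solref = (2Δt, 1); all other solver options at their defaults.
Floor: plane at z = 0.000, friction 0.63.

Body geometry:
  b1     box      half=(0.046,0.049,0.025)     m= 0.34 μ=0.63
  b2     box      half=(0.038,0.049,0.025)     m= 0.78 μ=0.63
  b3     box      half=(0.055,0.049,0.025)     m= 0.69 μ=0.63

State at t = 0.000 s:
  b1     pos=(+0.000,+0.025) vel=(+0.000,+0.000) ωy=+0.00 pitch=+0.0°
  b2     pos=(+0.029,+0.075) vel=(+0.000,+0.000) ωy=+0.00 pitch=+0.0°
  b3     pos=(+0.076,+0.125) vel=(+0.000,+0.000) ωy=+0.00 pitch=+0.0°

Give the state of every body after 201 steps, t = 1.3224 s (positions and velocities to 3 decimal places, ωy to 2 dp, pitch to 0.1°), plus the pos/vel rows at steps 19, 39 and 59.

State at t = 1.3224 s:
  b1     pos=(+0.000,+0.025) vel=(+0.000,+0.000) ωy=+0.00 pitch=+0.0°
  b2     pos=(+0.029,+0.075) vel=(+0.000,+0.000) ωy=+0.00 pitch=+0.1°
  b3     pos=(+0.099,+0.055) vel=(+0.000,+0.000) ωy=+0.00 pitch=+90.0°

Key-timestep trajectory:
   step    t(s)  b1.x    b1.z    b1.vx   b1.vz   b2.x    b2.z    b2.vx   b2.vz   b3.x    b3.z    b3.vx   b3.vz 
     19  0.1250   +0.000  +0.025  +0.000  +0.001   +0.029  +0.075  -0.004  +0.001   +0.091  +0.113  +0.213  -0.351
     39  0.2566   +0.000  +0.025  +0.000  +0.000   +0.029  +0.075  +0.000  +0.000   +0.102  +0.055  -0.162  +0.003
     59  0.3882   +0.000  +0.025  +0.000  +0.000   +0.029  +0.075  +0.000  +0.000   +0.100  +0.055  -0.057  -0.012


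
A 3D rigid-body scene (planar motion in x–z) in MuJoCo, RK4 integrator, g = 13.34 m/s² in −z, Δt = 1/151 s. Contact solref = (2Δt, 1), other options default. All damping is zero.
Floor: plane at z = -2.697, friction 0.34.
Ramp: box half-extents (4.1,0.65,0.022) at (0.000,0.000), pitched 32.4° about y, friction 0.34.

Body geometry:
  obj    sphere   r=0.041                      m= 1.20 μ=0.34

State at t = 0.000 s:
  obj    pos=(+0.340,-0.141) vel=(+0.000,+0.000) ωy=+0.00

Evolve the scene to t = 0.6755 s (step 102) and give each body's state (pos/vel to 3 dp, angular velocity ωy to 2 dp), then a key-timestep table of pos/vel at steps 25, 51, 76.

State at t = 0.6755 s:
  obj    pos=(+1.324,-0.765) vel=(+2.912,-1.848) ωy=+84.09

Key-timestep trajectory:
   step    t(s)  obj.x    obj.z    obj.vx   obj.vz 
     25  0.1656   +0.399  -0.179  +0.714  -0.453
     51  0.3377   +0.586  -0.297  +1.456  -0.924
     76  0.5033   +0.886  -0.488  +2.170  -1.377


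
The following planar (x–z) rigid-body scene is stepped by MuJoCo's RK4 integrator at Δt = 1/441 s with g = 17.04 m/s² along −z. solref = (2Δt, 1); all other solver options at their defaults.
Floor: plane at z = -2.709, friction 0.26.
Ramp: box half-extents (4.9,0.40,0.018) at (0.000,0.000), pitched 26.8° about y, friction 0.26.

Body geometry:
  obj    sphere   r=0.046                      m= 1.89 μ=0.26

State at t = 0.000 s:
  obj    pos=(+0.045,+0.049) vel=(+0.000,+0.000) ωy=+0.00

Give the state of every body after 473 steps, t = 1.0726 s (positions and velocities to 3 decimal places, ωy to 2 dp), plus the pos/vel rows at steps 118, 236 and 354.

State at t = 1.0726 s:
  obj    pos=(+2.863,-1.374) vel=(+5.254,-2.654) ωy=+127.95

Key-timestep trajectory:
   step    t(s)  obj.x    obj.z    obj.vx   obj.vz 
    118  0.2676   +0.220  -0.040  +1.311  -0.662
    236  0.5351   +0.746  -0.305  +2.621  -1.324
    354  0.8027   +1.623  -0.748  +3.932  -1.986


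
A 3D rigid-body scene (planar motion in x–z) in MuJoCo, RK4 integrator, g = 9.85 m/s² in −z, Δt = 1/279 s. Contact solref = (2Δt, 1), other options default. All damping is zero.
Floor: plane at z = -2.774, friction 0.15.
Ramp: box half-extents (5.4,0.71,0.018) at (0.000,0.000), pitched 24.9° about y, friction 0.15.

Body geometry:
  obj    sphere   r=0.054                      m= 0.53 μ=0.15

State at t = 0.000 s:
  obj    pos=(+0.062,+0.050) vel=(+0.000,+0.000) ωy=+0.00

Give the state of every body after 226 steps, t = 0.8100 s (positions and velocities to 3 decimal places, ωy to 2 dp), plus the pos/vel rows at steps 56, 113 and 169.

State at t = 0.8100 s:
  obj    pos=(+0.944,-0.359) vel=(+2.177,-1.010) ωy=+44.42

Key-timestep trajectory:
   step    t(s)  obj.x    obj.z    obj.vx   obj.vz 
     56  0.2007   +0.116  +0.025  +0.539  -0.250
    113  0.4050   +0.283  -0.052  +1.088  -0.505
    169  0.6057   +0.555  -0.178  +1.628  -0.756


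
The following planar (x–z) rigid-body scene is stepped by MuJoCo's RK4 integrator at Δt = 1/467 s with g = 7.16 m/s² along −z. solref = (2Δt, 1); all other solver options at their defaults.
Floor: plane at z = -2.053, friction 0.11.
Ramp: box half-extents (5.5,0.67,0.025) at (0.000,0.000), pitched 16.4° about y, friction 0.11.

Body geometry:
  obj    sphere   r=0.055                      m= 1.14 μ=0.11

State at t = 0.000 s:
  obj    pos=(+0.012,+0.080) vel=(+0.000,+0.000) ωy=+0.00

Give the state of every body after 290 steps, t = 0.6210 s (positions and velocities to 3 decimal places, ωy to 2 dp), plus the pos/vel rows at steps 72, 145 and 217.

State at t = 0.6210 s:
  obj    pos=(+0.279,+0.001) vel=(+0.860,-0.253) ωy=+16.30

Key-timestep trajectory:
   step    t(s)  obj.x    obj.z    obj.vx   obj.vz 
     72  0.1542   +0.028  +0.075  +0.214  -0.063
    145  0.3105   +0.079  +0.060  +0.430  -0.127
    217  0.4647   +0.162  +0.036  +0.644  -0.189


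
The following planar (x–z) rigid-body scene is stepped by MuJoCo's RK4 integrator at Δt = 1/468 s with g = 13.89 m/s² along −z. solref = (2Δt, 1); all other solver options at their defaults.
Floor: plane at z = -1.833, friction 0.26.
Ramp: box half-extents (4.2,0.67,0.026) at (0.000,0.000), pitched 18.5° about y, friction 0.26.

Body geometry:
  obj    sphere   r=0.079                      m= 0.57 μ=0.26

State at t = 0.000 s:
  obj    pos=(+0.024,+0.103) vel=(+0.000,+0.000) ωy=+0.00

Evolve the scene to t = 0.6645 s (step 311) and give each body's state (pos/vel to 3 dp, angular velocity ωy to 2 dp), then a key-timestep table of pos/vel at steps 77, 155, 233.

State at t = 0.6645 s:
  obj    pos=(+0.683,-0.118) vel=(+1.984,-0.664) ωy=+26.48

Key-timestep trajectory:
   step    t(s)  obj.x    obj.z    obj.vx   obj.vz 
     77  0.1645   +0.064  +0.089  +0.491  -0.164
    155  0.3312   +0.188  +0.048  +0.989  -0.331
    233  0.4979   +0.394  -0.021  +1.486  -0.497


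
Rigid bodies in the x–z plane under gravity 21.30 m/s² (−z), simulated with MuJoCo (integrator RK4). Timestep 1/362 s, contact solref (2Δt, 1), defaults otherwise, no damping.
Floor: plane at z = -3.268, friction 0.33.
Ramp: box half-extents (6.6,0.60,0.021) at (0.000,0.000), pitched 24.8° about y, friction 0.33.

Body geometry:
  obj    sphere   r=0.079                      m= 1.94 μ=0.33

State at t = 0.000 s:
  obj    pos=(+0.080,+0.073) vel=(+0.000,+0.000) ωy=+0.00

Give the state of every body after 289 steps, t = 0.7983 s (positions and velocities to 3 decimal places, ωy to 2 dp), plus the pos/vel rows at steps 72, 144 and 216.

State at t = 0.7983 s:
  obj    pos=(+1.926,-0.780) vel=(+4.625,-2.137) ωy=+64.48

Key-timestep trajectory:
   step    t(s)  obj.x    obj.z    obj.vx   obj.vz 
     72  0.1989   +0.195  +0.020  +1.152  -0.532
    144  0.3978   +0.538  -0.139  +2.305  -1.065
    216  0.5967   +1.111  -0.403  +3.457  -1.597


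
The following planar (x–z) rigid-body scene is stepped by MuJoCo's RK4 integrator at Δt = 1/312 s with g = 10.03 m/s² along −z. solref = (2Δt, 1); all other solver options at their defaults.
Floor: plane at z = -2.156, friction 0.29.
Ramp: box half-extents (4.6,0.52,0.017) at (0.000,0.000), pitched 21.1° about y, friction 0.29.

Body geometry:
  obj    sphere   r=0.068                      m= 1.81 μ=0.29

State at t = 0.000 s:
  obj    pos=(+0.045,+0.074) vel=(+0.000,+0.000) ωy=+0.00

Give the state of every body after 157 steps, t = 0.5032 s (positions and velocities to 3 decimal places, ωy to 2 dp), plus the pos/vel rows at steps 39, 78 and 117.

State at t = 0.5032 s:
  obj    pos=(+0.350,-0.044) vel=(+1.211,-0.467) ωy=+19.08

Key-timestep trajectory:
   step    t(s)  obj.x    obj.z    obj.vx   obj.vz 
     39  0.1250   +0.064  +0.067  +0.301  -0.116
     78  0.2500   +0.120  +0.045  +0.602  -0.232
    117  0.3750   +0.214  +0.008  +0.902  -0.348


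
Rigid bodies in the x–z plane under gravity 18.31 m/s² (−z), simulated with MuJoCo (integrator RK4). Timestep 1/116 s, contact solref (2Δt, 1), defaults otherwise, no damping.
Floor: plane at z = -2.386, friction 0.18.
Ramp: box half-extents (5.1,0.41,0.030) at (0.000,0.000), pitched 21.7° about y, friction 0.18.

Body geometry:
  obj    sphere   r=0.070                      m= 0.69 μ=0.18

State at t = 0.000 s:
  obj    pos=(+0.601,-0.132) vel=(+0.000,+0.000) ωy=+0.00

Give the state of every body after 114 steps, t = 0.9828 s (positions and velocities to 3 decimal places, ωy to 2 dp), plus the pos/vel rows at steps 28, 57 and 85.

State at t = 0.9828 s:
  obj    pos=(+2.771,-0.995) vel=(+4.416,-1.757) ωy=+67.86

Key-timestep trajectory:
   step    t(s)  obj.x    obj.z    obj.vx   obj.vz 
     28  0.2414   +0.732  -0.184  +1.085  -0.432
     57  0.4914   +1.144  -0.348  +2.208  -0.879
     85  0.7328   +1.808  -0.612  +3.293  -1.310


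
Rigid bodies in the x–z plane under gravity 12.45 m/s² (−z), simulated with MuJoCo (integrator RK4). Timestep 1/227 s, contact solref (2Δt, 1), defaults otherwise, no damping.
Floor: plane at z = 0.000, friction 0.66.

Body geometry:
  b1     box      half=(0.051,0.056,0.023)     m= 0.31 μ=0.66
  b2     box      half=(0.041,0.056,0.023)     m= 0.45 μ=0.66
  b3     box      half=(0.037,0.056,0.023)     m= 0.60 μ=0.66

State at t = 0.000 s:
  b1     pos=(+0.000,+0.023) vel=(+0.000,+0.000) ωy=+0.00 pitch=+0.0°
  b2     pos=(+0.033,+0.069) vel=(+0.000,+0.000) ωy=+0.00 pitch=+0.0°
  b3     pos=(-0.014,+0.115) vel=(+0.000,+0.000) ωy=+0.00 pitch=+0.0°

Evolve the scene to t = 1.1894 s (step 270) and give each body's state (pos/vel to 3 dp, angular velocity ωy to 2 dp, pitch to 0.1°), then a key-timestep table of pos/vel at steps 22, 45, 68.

State at t = 1.1894 s:
  b1     pos=(+0.000,+0.023) vel=(+0.000,+0.000) ωy=+0.00 pitch=+0.0°
  b2     pos=(+0.033,+0.069) vel=(+0.000,+0.000) ωy=+0.00 pitch=+0.0°
  b3     pos=(-0.105,+0.023) vel=(+0.000,+0.000) ωy=+0.00 pitch=+180.0°

Key-timestep trajectory:
   step    t(s)  b1.x    b1.z    b1.vx   b1.vz   b2.x    b2.z    b2.vx   b2.vz   b3.x    b3.z    b3.vx   b3.vz 
     22  0.0969   +0.000  +0.023  +0.001  +0.000   +0.033  +0.069  +0.002  +0.000   -0.021  +0.111  -0.168  -0.109
     45  0.1982   +0.000  +0.023  +0.000  +0.000   +0.033  +0.069  -0.001  +0.001   -0.049  +0.083  -0.453  -0.195
     68  0.2996   +0.000  +0.023  +0.000  +0.000   +0.033  +0.069  +0.000  +0.000   -0.096  +0.044  -0.469  -0.961


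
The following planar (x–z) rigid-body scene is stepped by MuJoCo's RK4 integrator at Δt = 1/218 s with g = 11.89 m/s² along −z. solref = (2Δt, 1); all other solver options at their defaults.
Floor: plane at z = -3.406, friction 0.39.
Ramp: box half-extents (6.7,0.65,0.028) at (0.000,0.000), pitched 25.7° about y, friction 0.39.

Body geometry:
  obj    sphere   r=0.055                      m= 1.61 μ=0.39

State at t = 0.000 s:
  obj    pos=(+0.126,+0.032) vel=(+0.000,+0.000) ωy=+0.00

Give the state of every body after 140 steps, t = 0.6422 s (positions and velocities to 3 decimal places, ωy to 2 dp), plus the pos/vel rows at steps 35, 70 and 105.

State at t = 0.6422 s:
  obj    pos=(+0.810,-0.298) vel=(+2.131,-1.026) ωy=+42.99

Key-timestep trajectory:
   step    t(s)  obj.x    obj.z    obj.vx   obj.vz 
     35  0.1606   +0.169  +0.011  +0.533  -0.256
     70  0.3211   +0.297  -0.051  +1.066  -0.513
    105  0.4817   +0.511  -0.154  +1.598  -0.769


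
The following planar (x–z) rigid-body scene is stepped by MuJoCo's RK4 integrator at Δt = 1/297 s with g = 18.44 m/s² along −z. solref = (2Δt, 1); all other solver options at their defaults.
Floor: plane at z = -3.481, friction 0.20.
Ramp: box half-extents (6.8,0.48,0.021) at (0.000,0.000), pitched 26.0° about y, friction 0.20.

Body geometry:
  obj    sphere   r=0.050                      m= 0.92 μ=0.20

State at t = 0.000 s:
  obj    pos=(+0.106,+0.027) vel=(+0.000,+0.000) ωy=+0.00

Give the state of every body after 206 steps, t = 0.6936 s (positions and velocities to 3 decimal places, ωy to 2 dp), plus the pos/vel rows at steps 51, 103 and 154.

State at t = 0.6936 s:
  obj    pos=(+1.355,-0.582) vel=(+3.600,-1.756) ωy=+80.08

Key-timestep trajectory:
   step    t(s)  obj.x    obj.z    obj.vx   obj.vz 
     51  0.1717   +0.183  -0.010  +0.891  -0.435
    103  0.3468   +0.418  -0.125  +1.800  -0.878
    154  0.5185   +0.804  -0.313  +2.691  -1.313


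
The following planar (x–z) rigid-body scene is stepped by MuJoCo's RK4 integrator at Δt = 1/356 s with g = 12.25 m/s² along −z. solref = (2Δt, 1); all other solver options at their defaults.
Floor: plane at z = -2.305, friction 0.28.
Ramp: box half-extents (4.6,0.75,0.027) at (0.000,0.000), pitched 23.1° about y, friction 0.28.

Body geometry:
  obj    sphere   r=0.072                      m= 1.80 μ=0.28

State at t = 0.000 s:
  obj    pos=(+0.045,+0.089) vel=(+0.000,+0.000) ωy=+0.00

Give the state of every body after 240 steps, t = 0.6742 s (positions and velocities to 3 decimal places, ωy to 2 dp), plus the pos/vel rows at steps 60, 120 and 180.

State at t = 0.6742 s:
  obj    pos=(+0.763,-0.218) vel=(+2.129,-0.908) ωy=+32.14

Key-timestep trajectory:
   step    t(s)  obj.x    obj.z    obj.vx   obj.vz 
     60  0.1685   +0.090  +0.069  +0.532  -0.227
    120  0.3371   +0.224  +0.012  +1.064  -0.454
    180  0.5056   +0.449  -0.084  +1.597  -0.681


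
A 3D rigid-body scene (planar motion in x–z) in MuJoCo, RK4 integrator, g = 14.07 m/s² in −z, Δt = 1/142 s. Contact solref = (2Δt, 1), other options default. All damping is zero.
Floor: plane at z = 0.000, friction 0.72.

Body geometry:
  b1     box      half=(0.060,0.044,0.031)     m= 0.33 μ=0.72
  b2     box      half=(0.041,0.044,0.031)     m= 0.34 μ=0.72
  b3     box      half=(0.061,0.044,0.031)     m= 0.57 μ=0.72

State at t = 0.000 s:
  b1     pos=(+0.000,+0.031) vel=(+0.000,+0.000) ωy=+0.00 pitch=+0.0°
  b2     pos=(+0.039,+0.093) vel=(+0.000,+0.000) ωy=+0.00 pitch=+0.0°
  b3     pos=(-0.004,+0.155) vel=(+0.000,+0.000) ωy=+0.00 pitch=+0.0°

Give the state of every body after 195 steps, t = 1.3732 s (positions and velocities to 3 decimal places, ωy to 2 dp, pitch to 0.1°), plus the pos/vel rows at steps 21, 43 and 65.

State at t = 1.3732 s:
  b1     pos=(+0.000,+0.031) vel=(+0.000,+0.000) ωy=+0.00 pitch=+0.0°
  b2     pos=(+0.040,+0.093) vel=(+0.000,+0.000) ωy=+0.00 pitch=+0.1°
  b3     pos=(-0.146,+0.031) vel=(+0.000,+0.000) ωy=+0.00 pitch=+180.0°

Key-timestep trajectory:
   step    t(s)  b1.x    b1.z    b1.vx   b1.vz   b2.x    b2.z    b2.vx   b2.vz   b3.x    b3.z    b3.vx   b3.vz 
     21  0.1479   +0.000  +0.031  +0.001  +0.000   +0.039  +0.093  +0.001  +0.000   -0.009  +0.154  -0.093  -0.022
     43  0.3028   +0.000  +0.031  +0.002  +0.001   +0.039  +0.093  +0.002  +0.001   -0.045  +0.127  -0.468  -0.031
     65  0.4577   +0.000  +0.031  +0.000  +0.000   +0.040  +0.093  +0.000  +0.000   -0.130  +0.064  -0.591  -1.211


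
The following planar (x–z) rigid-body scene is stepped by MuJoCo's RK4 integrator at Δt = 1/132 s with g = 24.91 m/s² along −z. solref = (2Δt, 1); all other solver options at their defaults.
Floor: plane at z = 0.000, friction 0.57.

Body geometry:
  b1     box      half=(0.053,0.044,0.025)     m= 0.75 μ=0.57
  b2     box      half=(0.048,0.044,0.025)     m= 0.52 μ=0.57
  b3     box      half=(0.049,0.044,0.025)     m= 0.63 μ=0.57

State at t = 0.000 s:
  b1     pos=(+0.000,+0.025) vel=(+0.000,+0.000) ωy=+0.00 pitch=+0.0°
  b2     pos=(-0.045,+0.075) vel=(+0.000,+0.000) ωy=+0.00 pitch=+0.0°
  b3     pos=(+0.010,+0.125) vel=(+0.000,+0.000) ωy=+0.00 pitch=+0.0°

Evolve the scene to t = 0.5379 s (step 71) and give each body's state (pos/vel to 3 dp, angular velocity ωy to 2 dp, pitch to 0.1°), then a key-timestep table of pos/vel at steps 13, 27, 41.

State at t = 0.5379 s:
  b1     pos=(+0.000,+0.025) vel=(+0.000,+0.000) ωy=+0.00 pitch=+0.0°
  b2     pos=(-0.045,+0.075) vel=(+0.000,+0.000) ωy=+0.00 pitch=-0.1°
  b3     pos=(+0.124,+0.025) vel=(+0.000,+0.000) ωy=+0.00 pitch=+180.0°

Key-timestep trajectory:
   step    t(s)  b1.x    b1.z    b1.vx   b1.vz   b2.x    b2.z    b2.vx   b2.vz   b3.x    b3.z    b3.vx   b3.vz 
     13  0.0985   +0.000  +0.025  +0.000  +0.001   -0.045  +0.075  -0.002  +0.001   +0.024  +0.115  +0.292  -0.353
     27  0.2045   +0.000  +0.025  -0.001  +0.000   -0.045  +0.075  -0.001  +0.000   +0.075  +0.093  +0.637  -0.347
     41  0.3106   +0.000  +0.025  +0.000  +0.000   -0.045  +0.075  +0.000  +0.000   +0.125  +0.020  -0.030  +0.194


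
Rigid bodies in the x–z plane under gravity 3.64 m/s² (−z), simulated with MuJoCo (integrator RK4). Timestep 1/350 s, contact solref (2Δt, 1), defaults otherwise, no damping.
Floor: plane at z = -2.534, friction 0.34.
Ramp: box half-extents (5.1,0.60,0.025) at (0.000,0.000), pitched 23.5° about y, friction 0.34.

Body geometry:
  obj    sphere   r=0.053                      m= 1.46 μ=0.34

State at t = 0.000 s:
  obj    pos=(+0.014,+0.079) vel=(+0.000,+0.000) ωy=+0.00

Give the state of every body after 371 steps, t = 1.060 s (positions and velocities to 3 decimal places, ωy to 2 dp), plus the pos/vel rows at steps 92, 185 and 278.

State at t = 1.060 s:
  obj    pos=(+0.548,-0.153) vel=(+1.008,-0.438) ωy=+20.73

Key-timestep trajectory:
   step    t(s)  obj.x    obj.z    obj.vx   obj.vz 
     92  0.2629   +0.047  +0.065  +0.250  -0.109
    185  0.5286   +0.147  +0.021  +0.503  -0.219
    278  0.7943   +0.314  -0.051  +0.755  -0.328
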